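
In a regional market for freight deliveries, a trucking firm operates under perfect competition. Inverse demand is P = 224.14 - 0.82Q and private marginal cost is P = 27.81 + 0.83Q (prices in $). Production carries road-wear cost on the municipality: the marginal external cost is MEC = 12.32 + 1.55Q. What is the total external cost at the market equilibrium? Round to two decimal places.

$12438.47

Market equilibrium (private): 27.81 + 0.83Q = 224.14 - 0.82Q → Q_m = 118.9879.
Total external cost = ∫₀^{Q_m} (12.32 + 1.55Q) dQ = 12.32×118.9879 + ½×1.55×118.9879² = 12438.4742.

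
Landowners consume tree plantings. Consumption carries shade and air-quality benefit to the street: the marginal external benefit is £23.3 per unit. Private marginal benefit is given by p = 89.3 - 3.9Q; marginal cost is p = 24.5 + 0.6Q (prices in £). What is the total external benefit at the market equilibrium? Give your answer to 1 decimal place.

£335.5

Market equilibrium (private): 24.5 + 0.6Q = 89.3 - 3.9Q → Q_m = 14.4000.
Total external benefit = MEB × Q_m = 23.3 × 14.4000 = 335.5200.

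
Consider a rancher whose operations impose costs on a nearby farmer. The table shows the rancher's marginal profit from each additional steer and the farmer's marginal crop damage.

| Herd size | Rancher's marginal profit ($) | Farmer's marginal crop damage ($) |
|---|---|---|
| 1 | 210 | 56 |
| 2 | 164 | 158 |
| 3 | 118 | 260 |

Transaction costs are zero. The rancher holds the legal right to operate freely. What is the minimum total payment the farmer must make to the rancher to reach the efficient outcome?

Left alone the rancher would choose level 3 (marginal profit stays positive).
Efficient level: k* = 2 (marginal profit ≥ marginal crop damage through 2).
The farmer must at least cover the rancher's forgone profit from cutting 3→2: 118 = 118.

$118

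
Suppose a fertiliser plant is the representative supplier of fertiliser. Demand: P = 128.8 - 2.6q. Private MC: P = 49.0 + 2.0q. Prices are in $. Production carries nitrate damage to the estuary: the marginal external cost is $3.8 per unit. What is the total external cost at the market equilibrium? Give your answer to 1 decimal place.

Market equilibrium (private): 49.0 + 2.0q = 128.8 - 2.6q → q_m = 17.3478.
Total external cost = MEC × q_m = 3.8 × 17.3478 = 65.9216.

$65.9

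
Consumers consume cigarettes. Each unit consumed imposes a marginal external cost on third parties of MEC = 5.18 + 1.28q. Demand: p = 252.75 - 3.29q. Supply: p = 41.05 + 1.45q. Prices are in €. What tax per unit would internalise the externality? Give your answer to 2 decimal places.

tax = €49.09 per unit

Social marginal benefit = demand − MEC = 247.57 - 4.57q.
Set SMB = MC: 247.57 - 4.57q = 41.05 + 1.45q → q* = 34.3056.
The Pigouvian tax equals MEC at q*: 5.18 + 1.28×34.3056 = 49.0912.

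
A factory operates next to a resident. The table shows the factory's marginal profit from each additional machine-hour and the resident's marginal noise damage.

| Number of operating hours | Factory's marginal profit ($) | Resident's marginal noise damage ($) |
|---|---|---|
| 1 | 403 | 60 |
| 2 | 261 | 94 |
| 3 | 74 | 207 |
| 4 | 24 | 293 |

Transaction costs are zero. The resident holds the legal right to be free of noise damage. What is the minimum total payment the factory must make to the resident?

Efficient level: marginal profit ≥ marginal noise damage through level 2, so k* = 2.
With the resident holding the right, the factory must at least compensate total damage at k*: 60 + 94 = 154.

$154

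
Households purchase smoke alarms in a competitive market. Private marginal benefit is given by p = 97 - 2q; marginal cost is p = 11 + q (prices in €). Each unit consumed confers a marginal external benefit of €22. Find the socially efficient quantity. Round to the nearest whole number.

Social marginal benefit = demand + MEB = 119 - 2q.
Set SMB = MC: 119 - 2q = 11 + q → q* = 36.0000.

q* = 36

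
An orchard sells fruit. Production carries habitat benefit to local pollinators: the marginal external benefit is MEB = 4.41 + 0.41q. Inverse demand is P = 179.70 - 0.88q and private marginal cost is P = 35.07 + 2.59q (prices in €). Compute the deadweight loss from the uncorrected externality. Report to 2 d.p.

Market equilibrium (private): 35.07 + 2.59q = 179.70 - 0.88q → q_m = 41.6801.
Social marginal cost = private MC − MEB = 30.66 + 2.18q.
Set SMC = demand: 30.66 + 2.18q = 179.70 - 0.88q → q* = 48.7059.
The loss is the area between SMC and demand from q* to q_m; with linear curves that's a triangle of height MEB(q_m).
DWL = ½ × 7.0258 × 21.4988 = 75.5231.

DWL = €75.52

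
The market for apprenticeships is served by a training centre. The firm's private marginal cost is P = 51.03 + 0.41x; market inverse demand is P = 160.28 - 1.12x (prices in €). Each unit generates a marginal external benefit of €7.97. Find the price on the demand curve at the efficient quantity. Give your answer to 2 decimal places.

Social marginal cost = private MC − MEB = 43.06 + 0.41x.
Set SMC = demand: 43.06 + 0.41x = 160.28 - 1.12x → x* = 76.6144.
Consumer price on the demand curve at x*: 160.28 − 1.12×76.6144 = 74.4719.

P = €74.47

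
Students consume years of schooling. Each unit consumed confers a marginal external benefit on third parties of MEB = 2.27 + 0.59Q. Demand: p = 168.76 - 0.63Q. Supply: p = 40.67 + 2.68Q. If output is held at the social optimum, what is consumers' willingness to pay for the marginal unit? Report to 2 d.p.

Social marginal benefit = demand + MEB = 171.03 - 0.04Q.
Set SMB = MC: 171.03 - 0.04Q = 40.67 + 2.68Q → Q* = 47.9265.
Consumer price on the demand curve at Q*: 168.76 − 0.63×47.9265 = 138.5663.

P = 138.57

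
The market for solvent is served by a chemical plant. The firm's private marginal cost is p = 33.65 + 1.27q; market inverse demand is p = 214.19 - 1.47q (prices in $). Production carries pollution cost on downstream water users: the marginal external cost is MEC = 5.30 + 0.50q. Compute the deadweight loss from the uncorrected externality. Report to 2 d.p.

DWL = $225.73

Market equilibrium (private): 33.65 + 1.27q = 214.19 - 1.47q → q_m = 65.8905.
Social marginal cost = private MC + MEC = 38.95 + 1.77q.
Set SMC = demand: 38.95 + 1.77q = 214.19 - 1.47q → q* = 54.0864.
The loss is the area between SMC and demand from q* to q_m; with linear curves that's a triangle of height MEC(q_m).
DWL = ½ × 11.8041 × 38.2453 = 225.7257.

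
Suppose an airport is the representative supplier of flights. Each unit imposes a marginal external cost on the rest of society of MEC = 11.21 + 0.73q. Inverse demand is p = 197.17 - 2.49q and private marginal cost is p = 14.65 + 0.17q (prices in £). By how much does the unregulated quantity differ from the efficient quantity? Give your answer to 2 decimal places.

Market equilibrium (private): 14.65 + 0.17q = 197.17 - 2.49q → q_m = 68.6165.
Social marginal cost = private MC + MEC = 25.86 + 0.90q.
Set SMC = demand: 25.86 + 0.90q = 197.17 - 2.49q → q* = 50.5339.
Gap = |68.6165 − 50.5339| = 18.0826.

18.08 units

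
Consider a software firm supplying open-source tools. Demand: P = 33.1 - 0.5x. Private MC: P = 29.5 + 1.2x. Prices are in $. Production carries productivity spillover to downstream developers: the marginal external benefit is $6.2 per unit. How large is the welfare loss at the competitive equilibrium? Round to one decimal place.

Market equilibrium (private): 29.5 + 1.2x = 33.1 - 0.5x → x_m = 2.1176.
Social marginal cost = private MC − MEB = 23.3 + 1.2x.
Set SMC = demand: 23.3 + 1.2x = 33.1 - 0.5x → x* = 5.7647.
The loss is the area between SMC and demand from x* to x_m; with linear curves that's a triangle of height MEB(x_m).
DWL = ½ × 3.6471 × 6.2000 = 11.3060.

DWL = $11.3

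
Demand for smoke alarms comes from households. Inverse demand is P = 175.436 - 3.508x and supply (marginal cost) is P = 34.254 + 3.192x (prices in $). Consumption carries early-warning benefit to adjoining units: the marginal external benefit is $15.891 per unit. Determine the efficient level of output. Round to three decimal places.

x* = 23.444

Social marginal benefit = demand + MEB = 191.327 - 3.508x.
Set SMB = MC: 191.327 - 3.508x = 34.254 + 3.192x → x* = 23.4437.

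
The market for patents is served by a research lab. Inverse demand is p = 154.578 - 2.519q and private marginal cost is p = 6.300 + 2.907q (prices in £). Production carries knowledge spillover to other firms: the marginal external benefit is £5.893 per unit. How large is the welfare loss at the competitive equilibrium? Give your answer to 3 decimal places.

Market equilibrium (private): 6.300 + 2.907q = 154.578 - 2.519q → q_m = 27.3273.
Social marginal cost = private MC − MEB = 0.407 + 2.907q.
Set SMC = demand: 0.407 + 2.907q = 154.578 - 2.519q → q* = 28.4134.
The welfare-loss triangle has base |q_m − q*| and height MEB(q_m) (the vertical gap between SMC and demand is zero at q* and MEB at q_m).
DWL = ½ × 1.0861 × 5.8930 = 3.2002.

DWL = £3.200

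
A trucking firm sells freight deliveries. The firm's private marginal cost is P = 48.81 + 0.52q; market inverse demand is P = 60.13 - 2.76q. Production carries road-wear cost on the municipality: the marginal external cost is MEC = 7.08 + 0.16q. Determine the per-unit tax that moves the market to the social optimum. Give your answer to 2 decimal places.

Social marginal cost = private MC + MEC = 55.89 + 0.68q.
Set SMC = demand: 55.89 + 0.68q = 60.13 - 2.76q → q* = 1.2326.
The Pigouvian tax equals MEC at q*: 7.08 + 0.16×1.2326 = 7.2772.

tax = 7.28 per unit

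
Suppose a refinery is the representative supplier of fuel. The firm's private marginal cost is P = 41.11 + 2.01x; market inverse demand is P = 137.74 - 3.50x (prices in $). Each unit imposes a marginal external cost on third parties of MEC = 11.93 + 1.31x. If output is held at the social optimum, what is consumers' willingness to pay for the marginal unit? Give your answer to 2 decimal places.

Social marginal cost = private MC + MEC = 53.04 + 3.32x.
Set SMC = demand: 53.04 + 3.32x = 137.74 - 3.50x → x* = 12.4194.
Consumer price on the demand curve at x*: 137.74 − 3.50×12.4194 = 94.2721.

P = $94.27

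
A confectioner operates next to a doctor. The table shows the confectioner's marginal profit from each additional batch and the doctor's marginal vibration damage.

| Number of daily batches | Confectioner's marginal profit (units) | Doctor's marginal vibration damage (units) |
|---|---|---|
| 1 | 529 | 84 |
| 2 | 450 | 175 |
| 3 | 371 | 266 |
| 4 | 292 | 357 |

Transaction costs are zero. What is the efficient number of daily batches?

Bargaining reaches the level where marginal profit last exceeds marginal vibration damage.
That holds through level 3 (371 ≥ 266) but not at 4 (292 < 357).

3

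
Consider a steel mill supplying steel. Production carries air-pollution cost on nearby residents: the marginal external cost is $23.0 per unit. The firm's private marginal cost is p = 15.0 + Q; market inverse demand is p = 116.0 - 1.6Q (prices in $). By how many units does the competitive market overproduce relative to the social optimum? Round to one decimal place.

8.8 units

Market equilibrium (private): 15.0 + Q = 116.0 - 1.6Q → Q_m = 38.8462.
Social marginal cost = private MC + MEC = 38.0 + Q.
Set SMC = demand: 38.0 + Q = 116.0 - 1.6Q → Q* = 30.0000.
Gap = |38.8462 − 30.0000| = 8.8462.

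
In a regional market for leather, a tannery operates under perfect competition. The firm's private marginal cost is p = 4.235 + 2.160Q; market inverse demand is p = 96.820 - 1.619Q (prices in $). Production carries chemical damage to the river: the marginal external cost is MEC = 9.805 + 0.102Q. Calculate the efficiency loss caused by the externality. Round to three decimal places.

DWL = $19.504

Market equilibrium (private): 4.235 + 2.160Q = 96.820 - 1.619Q → Q_m = 24.4999.
Social marginal cost = private MC + MEC = 14.040 + 2.262Q.
Set SMC = demand: 14.040 + 2.262Q = 96.820 - 1.619Q → Q* = 21.3296.
The loss is the area between SMC and demand from Q* to Q_m; with linear curves that's a triangle of height MEC(Q_m).
DWL = ½ × 3.1703 × 12.3040 = 19.5037.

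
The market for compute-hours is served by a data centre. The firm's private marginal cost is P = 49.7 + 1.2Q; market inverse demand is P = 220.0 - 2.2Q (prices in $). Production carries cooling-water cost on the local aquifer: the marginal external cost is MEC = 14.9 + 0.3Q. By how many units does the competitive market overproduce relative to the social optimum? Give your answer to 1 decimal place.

Market equilibrium (private): 49.7 + 1.2Q = 220.0 - 2.2Q → Q_m = 50.0882.
Social marginal cost = private MC + MEC = 64.6 + 1.5Q.
Set SMC = demand: 64.6 + 1.5Q = 220.0 - 2.2Q → Q* = 42.0000.
Gap = |50.0882 − 42.0000| = 8.0882.

8.1 units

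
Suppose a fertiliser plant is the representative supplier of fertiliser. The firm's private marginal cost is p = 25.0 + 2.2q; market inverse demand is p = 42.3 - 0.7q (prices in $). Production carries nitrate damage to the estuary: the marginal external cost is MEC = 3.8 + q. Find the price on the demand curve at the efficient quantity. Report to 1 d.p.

Social marginal cost = private MC + MEC = 28.8 + 3.2q.
Set SMC = demand: 28.8 + 3.2q = 42.3 - 0.7q → q* = 3.4615.
Consumer price on the demand curve at q*: 42.3 − 0.7×3.4615 = 39.8770.

P = $39.9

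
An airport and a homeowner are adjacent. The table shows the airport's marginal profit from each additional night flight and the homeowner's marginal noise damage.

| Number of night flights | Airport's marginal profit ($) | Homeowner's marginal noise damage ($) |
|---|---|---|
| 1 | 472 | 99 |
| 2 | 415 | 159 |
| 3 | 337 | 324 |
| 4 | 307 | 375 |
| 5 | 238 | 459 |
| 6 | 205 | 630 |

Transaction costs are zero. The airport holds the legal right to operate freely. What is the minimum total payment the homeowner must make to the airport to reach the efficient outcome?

Left alone the airport would choose level 6 (marginal profit stays positive).
Efficient level: k* = 3 (marginal profit ≥ marginal noise damage through 3).
The homeowner must at least cover the airport's forgone profit from cutting 6→3: 307 + 238 + 205 = 750.

$750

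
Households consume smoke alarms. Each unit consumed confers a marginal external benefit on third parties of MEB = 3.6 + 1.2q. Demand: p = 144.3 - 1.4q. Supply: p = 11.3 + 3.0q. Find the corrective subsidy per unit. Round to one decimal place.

subsidy = 54.8 per unit

Social marginal benefit = demand + MEB = 147.9 - 0.2q.
Set SMB = MC: 147.9 - 0.2q = 11.3 + 3.0q → q* = 42.6875.
The Pigouvian subsidy equals MEB at q*: 3.6 + 1.2×42.6875 = 54.8250.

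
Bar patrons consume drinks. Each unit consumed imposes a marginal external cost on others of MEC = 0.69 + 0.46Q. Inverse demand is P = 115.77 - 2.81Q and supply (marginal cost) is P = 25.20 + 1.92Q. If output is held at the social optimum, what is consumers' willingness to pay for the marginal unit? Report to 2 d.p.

P = 67.11

Social marginal benefit = demand − MEC = 115.08 - 3.27Q.
Set SMB = MC: 115.08 - 3.27Q = 25.20 + 1.92Q → Q* = 17.3179.
Consumer price on the demand curve at Q*: 115.77 − 2.81×17.3179 = 67.1067.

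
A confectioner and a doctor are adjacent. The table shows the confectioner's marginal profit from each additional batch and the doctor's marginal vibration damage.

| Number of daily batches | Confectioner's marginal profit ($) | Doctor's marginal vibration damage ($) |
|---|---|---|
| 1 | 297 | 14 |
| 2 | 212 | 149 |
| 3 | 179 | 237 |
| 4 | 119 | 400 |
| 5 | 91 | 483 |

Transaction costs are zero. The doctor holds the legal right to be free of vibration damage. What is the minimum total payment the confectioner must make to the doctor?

$163

Efficient level: marginal profit ≥ marginal vibration damage through level 2, so k* = 2.
With the doctor holding the right, the confectioner must at least compensate total damage at k*: 14 + 149 = 163.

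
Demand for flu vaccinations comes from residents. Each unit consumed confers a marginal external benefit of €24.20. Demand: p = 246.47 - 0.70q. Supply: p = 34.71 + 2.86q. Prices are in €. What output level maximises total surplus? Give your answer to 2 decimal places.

Social marginal benefit = demand + MEB = 270.67 - 0.70q.
Set SMB = MC: 270.67 - 0.70q = 34.71 + 2.86q → q* = 66.2809.

q* = 66.28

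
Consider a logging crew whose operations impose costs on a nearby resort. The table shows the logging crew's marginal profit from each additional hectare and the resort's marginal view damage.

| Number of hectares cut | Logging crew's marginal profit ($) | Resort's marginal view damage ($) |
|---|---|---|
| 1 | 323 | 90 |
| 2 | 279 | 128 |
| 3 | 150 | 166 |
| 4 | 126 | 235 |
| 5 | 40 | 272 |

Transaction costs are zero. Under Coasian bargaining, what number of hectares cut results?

2

Bargaining reaches the level where marginal profit last exceeds marginal view damage.
That holds through level 2 (279 ≥ 128) but not at 3 (150 < 166).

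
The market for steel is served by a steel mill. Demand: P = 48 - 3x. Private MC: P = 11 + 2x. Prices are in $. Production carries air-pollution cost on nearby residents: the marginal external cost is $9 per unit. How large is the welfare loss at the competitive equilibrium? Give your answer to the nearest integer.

DWL = $8

Market equilibrium (private): 11 + 2x = 48 - 3x → x_m = 7.4000.
Social marginal cost = private MC + MEC = 20 + 2x.
Set SMC = demand: 20 + 2x = 48 - 3x → x* = 5.6000.
The welfare-loss triangle has base |x_m − x*| and height MEC(x_m) (the vertical gap between SMC and demand is zero at x* and MEC at x_m).
DWL = ½ × 1.8000 × 9.0000 = 8.1000.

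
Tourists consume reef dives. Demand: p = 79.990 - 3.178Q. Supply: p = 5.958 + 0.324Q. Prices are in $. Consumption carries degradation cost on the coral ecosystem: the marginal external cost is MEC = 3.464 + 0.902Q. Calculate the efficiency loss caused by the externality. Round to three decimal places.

Market equilibrium (private): 5.958 + 0.324Q = 79.990 - 3.178Q → Q_m = 21.1399.
Social marginal benefit = demand − MEC = 76.526 - 4.080Q.
Set SMB = MC: 76.526 - 4.080Q = 5.958 + 0.324Q → Q* = 16.0236.
Between Q* and Q_m the wedge MC − SMB runs linearly from 0 to MEC(Q_m), so the loss is a triangle.
DWL = ½ × 5.1163 × 22.5322 = 57.6407.

DWL = $57.641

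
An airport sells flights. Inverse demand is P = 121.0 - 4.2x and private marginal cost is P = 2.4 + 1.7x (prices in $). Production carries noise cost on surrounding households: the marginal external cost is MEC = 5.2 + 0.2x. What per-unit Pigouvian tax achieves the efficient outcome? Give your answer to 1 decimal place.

Social marginal cost = private MC + MEC = 7.6 + 1.9x.
Set SMC = demand: 7.6 + 1.9x = 121.0 - 4.2x → x* = 18.5902.
The Pigouvian tax equals MEC at x*: 5.2 + 0.2×18.5902 = 8.9180.

tax = $8.9 per unit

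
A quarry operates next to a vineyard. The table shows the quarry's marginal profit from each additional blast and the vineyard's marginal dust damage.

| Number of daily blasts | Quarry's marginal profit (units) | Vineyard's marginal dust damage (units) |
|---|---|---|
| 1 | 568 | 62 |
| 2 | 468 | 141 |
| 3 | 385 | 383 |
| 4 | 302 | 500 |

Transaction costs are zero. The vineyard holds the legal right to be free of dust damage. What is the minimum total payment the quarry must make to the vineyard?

586

Efficient level: marginal profit ≥ marginal dust damage through level 3, so k* = 3.
With the vineyard holding the right, the quarry must at least compensate total damage at k*: 62 + 141 + 383 = 586.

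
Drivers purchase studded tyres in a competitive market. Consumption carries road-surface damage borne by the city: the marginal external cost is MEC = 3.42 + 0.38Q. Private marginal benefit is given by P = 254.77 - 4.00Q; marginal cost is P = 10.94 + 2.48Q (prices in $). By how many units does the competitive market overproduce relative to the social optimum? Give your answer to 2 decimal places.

Market equilibrium (private): 10.94 + 2.48Q = 254.77 - 4.00Q → Q_m = 37.6281.
Social marginal benefit = demand − MEC = 251.35 - 4.38Q.
Set SMB = MC: 251.35 - 4.38Q = 10.94 + 2.48Q → Q* = 35.0452.
Gap = |37.6281 − 35.0452| = 2.5829.

2.58 units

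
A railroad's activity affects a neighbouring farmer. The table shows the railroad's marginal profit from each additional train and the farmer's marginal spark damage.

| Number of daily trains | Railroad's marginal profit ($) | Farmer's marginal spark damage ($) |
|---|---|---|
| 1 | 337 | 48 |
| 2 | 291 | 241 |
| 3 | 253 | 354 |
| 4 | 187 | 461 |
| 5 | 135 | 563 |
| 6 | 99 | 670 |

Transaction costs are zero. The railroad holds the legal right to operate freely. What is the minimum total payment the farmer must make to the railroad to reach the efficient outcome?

$674

Left alone the railroad would choose level 6 (marginal profit stays positive).
Efficient level: k* = 2 (marginal profit ≥ marginal spark damage through 2).
The farmer must at least cover the railroad's forgone profit from cutting 6→2: 253 + 187 + 135 + 99 = 674.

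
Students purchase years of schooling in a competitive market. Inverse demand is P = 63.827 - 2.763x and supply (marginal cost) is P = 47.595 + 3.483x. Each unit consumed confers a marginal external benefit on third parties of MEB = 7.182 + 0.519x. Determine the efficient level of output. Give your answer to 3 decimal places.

Social marginal benefit = demand + MEB = 71.009 - 2.244x.
Set SMB = MC: 71.009 - 2.244x = 47.595 + 3.483x → x* = 4.0884.

x* = 4.088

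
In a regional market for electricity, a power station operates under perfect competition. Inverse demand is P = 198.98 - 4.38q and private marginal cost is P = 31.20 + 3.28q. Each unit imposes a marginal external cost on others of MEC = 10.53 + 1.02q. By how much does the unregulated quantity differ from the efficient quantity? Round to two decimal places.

3.79 units

Market equilibrium (private): 31.20 + 3.28q = 198.98 - 4.38q → q_m = 21.9034.
Social marginal cost = private MC + MEC = 41.73 + 4.30q.
Set SMC = demand: 41.73 + 4.30q = 198.98 - 4.38q → q* = 18.1164.
Gap = |21.9034 − 18.1164| = 3.7870.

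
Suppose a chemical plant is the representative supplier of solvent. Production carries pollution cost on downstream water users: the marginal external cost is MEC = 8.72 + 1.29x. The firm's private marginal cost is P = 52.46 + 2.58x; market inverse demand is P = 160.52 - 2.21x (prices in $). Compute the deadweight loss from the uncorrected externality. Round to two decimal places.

Market equilibrium (private): 52.46 + 2.58x = 160.52 - 2.21x → x_m = 22.5595.
Social marginal cost = private MC + MEC = 61.18 + 3.87x.
Set SMC = demand: 61.18 + 3.87x = 160.52 - 2.21x → x* = 16.3388.
The welfare-loss triangle has base |x_m − x*| and height MEC(x_m) (the vertical gap between SMC and demand is zero at x* and MEC at x_m).
DWL = ½ × 6.2207 × 37.8218 = 117.6390.

DWL = $117.64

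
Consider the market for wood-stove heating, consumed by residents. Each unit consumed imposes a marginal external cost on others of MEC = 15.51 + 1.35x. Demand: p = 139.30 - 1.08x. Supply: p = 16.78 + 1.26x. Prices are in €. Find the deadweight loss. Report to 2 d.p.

Market equilibrium (private): 16.78 + 1.26x = 139.30 - 1.08x → x_m = 52.3590.
Social marginal benefit = demand − MEC = 123.79 - 2.43x.
Set SMB = MC: 123.79 - 2.43x = 16.78 + 1.26x → x* = 29.0000.
The loss is the area between SMB and MC from x* to x_m; with linear curves that's a triangle of height MEC(x_m).
DWL = ½ × 23.3590 × 86.1946 = 1006.7098.

DWL = €1006.71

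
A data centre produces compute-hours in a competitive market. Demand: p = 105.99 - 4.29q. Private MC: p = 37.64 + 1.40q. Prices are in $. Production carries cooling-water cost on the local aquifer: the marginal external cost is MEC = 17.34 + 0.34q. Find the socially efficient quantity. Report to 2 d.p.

q* = 8.46

Social marginal cost = private MC + MEC = 54.98 + 1.74q.
Set SMC = demand: 54.98 + 1.74q = 105.99 - 4.29q → q* = 8.4594.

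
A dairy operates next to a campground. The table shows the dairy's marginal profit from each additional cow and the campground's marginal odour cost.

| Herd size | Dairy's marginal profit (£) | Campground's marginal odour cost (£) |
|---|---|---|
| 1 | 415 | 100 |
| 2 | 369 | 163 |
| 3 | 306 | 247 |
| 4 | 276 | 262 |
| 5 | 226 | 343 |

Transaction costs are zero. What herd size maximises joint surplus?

Bargaining reaches the level where marginal profit last exceeds marginal odour cost.
That holds through level 4 (276 ≥ 262) but not at 5 (226 < 343).

4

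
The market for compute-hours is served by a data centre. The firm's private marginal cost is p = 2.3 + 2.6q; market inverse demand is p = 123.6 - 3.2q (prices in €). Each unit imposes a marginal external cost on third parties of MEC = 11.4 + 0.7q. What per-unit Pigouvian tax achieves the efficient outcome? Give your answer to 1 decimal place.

Social marginal cost = private MC + MEC = 13.7 + 3.3q.
Set SMC = demand: 13.7 + 3.3q = 123.6 - 3.2q → q* = 16.9077.
The Pigouvian tax equals MEC at q*: 11.4 + 0.7×16.9077 = 23.2354.

tax = €23.2 per unit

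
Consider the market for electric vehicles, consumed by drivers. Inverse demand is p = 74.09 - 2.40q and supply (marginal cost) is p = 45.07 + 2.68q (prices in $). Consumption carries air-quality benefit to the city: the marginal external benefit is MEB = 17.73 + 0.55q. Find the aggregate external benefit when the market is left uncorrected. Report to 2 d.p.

$110.26

Market equilibrium (private): 45.07 + 2.68q = 74.09 - 2.40q → q_m = 5.7126.
Total external benefit = ∫₀^{q_m} (17.73 + 0.55q) dq = 17.73×5.7126 + ½×0.55×5.7126² = 110.2587.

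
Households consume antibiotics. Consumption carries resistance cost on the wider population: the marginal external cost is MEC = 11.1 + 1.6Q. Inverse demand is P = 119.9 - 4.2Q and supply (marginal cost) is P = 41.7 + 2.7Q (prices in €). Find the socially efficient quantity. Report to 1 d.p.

Q* = 7.9

Social marginal benefit = demand − MEC = 108.8 - 5.8Q.
Set SMB = MC: 108.8 - 5.8Q = 41.7 + 2.7Q → Q* = 7.8941.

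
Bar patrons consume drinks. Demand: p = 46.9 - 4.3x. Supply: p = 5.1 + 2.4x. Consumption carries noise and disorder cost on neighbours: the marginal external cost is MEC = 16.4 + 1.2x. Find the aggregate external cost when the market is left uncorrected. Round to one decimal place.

125.7

Market equilibrium (private): 5.1 + 2.4x = 46.9 - 4.3x → x_m = 6.2388.
Total external cost = ∫₀^{x_m} (16.4 + 1.2x) dx = 16.4×6.2388 + ½×1.2×6.2388² = 125.6699.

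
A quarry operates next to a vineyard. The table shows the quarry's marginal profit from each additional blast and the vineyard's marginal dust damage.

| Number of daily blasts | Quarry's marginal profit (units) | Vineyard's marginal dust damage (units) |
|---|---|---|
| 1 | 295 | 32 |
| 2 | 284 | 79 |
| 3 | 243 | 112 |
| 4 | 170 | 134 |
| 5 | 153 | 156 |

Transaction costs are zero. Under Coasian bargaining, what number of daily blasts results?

Bargaining reaches the level where marginal profit last exceeds marginal dust damage.
That holds through level 4 (170 ≥ 134) but not at 5 (153 < 156).

4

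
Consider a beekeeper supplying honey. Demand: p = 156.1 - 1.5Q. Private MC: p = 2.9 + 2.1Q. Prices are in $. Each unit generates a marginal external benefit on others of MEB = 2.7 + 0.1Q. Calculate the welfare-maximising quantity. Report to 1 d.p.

Q* = 44.5

Social marginal cost = private MC − MEB = 0.2 + 2.0Q.
Set SMC = demand: 0.2 + 2.0Q = 156.1 - 1.5Q → Q* = 44.5429.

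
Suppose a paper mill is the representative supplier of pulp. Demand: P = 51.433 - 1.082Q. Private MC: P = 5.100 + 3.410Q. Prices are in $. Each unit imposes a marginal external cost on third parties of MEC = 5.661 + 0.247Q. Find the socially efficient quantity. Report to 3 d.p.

Social marginal cost = private MC + MEC = 10.761 + 3.657Q.
Set SMC = demand: 10.761 + 3.657Q = 51.433 - 1.082Q → Q* = 8.5824.

Q* = 8.582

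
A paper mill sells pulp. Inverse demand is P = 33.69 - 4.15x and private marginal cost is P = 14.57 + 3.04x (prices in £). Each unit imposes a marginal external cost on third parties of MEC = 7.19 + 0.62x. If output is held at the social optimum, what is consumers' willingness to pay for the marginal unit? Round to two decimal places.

Social marginal cost = private MC + MEC = 21.76 + 3.66x.
Set SMC = demand: 21.76 + 3.66x = 33.69 - 4.15x → x* = 1.5275.
Consumer price on the demand curve at x*: 33.69 − 4.15×1.5275 = 27.3509.

P = £27.35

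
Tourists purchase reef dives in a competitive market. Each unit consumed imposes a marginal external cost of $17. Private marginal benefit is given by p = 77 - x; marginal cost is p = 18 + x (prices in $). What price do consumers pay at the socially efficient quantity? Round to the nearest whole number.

P = $56

Social marginal benefit = demand − MEC = 60 - x.
Set SMB = MC: 60 - x = 18 + x → x* = 21.0000.
Consumer price on the demand curve at x*: 77 − 1×21.0000 = 56.0000.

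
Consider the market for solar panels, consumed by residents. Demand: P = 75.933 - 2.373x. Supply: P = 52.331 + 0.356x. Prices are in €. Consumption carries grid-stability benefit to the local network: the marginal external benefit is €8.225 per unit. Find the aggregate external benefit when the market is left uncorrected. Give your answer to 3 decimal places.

Market equilibrium (private): 52.331 + 0.356x = 75.933 - 2.373x → x_m = 8.6486.
Total external benefit = MEB × x_m = 8.225 × 8.6486 = 71.1347.

€71.135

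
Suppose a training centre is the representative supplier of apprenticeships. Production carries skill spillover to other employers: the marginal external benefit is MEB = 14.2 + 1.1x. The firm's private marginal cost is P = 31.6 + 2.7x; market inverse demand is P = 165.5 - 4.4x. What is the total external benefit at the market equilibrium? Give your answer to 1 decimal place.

463.4

Market equilibrium (private): 31.6 + 2.7x = 165.5 - 4.4x → x_m = 18.8592.
Total external benefit = ∫₀^{x_m} (14.2 + 1.1x) dx = 14.2×18.8592 + ½×1.1×18.8592² = 463.4188.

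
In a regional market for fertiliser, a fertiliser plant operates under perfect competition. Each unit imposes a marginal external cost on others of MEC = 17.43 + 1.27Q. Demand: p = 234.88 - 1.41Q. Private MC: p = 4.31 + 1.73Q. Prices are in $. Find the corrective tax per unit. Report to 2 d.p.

Social marginal cost = private MC + MEC = 21.74 + 3.00Q.
Set SMC = demand: 21.74 + 3.00Q = 234.88 - 1.41Q → Q* = 48.3311.
The Pigouvian tax equals MEC at Q*: 17.43 + 1.27×48.3311 = 78.8105.

tax = $78.81 per unit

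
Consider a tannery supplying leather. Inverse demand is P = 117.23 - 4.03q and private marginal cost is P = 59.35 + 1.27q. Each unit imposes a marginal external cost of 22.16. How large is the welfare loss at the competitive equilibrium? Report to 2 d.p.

Market equilibrium (private): 59.35 + 1.27q = 117.23 - 4.03q → q_m = 10.9208.
Social marginal cost = private MC + MEC = 81.51 + 1.27q.
Set SMC = demand: 81.51 + 1.27q = 117.23 - 4.03q → q* = 6.7396.
Between q* and q_m the wedge SMC − demand runs linearly from 0 to MEC(q_m), so the loss is a triangle.
DWL = ½ × 4.1812 × 22.1600 = 46.3277.

DWL = 46.33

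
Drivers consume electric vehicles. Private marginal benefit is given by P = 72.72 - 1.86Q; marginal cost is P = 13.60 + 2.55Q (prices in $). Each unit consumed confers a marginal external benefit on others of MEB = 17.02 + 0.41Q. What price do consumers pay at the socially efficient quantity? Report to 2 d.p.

P = $37.31

Social marginal benefit = demand + MEB = 89.74 - 1.45Q.
Set SMB = MC: 89.74 - 1.45Q = 13.60 + 2.55Q → Q* = 19.0350.
Consumer price on the demand curve at Q*: 72.72 − 1.86×19.0350 = 37.3149.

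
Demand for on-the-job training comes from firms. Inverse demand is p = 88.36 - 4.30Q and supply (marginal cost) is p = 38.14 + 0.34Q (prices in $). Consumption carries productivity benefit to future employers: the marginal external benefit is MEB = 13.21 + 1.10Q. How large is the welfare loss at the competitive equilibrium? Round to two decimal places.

Market equilibrium (private): 38.14 + 0.34Q = 88.36 - 4.30Q → Q_m = 10.8233.
Social marginal benefit = demand + MEB = 101.57 - 3.20Q.
Set SMB = MC: 101.57 - 3.20Q = 38.14 + 0.34Q → Q* = 17.9181.
Between Q* and Q_m the wedge SMB − MC runs linearly from 0 to MEB(Q_m), so the loss is a triangle.
DWL = ½ × 7.0948 × 25.1156 = 89.0951.

DWL = $89.10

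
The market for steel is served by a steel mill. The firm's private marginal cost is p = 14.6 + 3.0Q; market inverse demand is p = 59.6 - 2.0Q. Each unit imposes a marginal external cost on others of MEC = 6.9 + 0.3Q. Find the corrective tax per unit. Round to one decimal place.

tax = 9.1 per unit

Social marginal cost = private MC + MEC = 21.5 + 3.3Q.
Set SMC = demand: 21.5 + 3.3Q = 59.6 - 2.0Q → Q* = 7.1887.
The Pigouvian tax equals MEC at Q*: 6.9 + 0.3×7.1887 = 9.0566.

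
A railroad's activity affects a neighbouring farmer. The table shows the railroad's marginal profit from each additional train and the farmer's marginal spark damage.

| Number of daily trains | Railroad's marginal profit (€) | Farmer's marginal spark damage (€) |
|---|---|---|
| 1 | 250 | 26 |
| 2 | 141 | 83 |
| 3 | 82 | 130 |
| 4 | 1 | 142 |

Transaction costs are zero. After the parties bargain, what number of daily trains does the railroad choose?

Bargaining reaches the level where marginal profit last exceeds marginal spark damage.
That holds through level 2 (141 ≥ 83) but not at 3 (82 < 130).

2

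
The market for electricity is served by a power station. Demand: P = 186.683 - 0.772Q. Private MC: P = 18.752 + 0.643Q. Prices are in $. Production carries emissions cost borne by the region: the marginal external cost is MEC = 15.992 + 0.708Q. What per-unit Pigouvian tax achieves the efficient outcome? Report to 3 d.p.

tax = $66.662 per unit

Social marginal cost = private MC + MEC = 34.744 + 1.351Q.
Set SMC = demand: 34.744 + 1.351Q = 186.683 - 0.772Q → Q* = 71.5681.
The Pigouvian tax equals MEC at Q*: 15.992 + 0.708×71.5681 = 66.6622.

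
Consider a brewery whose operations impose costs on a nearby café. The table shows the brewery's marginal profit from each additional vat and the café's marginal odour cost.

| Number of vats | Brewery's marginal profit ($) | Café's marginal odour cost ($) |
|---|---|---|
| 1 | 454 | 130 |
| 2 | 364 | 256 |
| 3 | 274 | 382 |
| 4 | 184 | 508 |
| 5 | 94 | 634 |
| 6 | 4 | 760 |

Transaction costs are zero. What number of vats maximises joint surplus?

2

Bargaining reaches the level where marginal profit last exceeds marginal odour cost.
That holds through level 2 (364 ≥ 256) but not at 3 (274 < 382).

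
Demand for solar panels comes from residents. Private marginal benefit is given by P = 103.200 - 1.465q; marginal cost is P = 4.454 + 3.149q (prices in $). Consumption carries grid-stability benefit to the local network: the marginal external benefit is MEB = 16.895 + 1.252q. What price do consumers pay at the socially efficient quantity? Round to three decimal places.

Social marginal benefit = demand + MEB = 120.095 - 0.213q.
Set SMB = MC: 120.095 - 0.213q = 4.454 + 3.149q → q* = 34.3965.
Consumer price on the demand curve at q*: 103.200 − 1.465×34.3965 = 52.8091.

P = $52.809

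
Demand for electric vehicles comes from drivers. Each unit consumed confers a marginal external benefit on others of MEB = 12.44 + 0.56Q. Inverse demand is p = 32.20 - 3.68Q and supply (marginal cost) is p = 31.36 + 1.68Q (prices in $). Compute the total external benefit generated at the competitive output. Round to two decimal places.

Market equilibrium (private): 31.36 + 1.68Q = 32.20 - 3.68Q → Q_m = 0.1567.
Total external benefit = ∫₀^{Q_m} (12.44 + 0.56Q) dQ = 12.44×0.1567 + ½×0.56×0.1567² = 1.9562.

$1.96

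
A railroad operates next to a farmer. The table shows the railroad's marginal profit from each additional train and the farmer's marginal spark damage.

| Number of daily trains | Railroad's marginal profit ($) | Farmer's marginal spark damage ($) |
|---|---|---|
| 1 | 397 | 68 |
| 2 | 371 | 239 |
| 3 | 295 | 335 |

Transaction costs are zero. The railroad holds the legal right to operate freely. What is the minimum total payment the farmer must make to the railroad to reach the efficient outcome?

Left alone the railroad would choose level 3 (marginal profit stays positive).
Efficient level: k* = 2 (marginal profit ≥ marginal spark damage through 2).
The farmer must at least cover the railroad's forgone profit from cutting 3→2: 295 = 295.

$295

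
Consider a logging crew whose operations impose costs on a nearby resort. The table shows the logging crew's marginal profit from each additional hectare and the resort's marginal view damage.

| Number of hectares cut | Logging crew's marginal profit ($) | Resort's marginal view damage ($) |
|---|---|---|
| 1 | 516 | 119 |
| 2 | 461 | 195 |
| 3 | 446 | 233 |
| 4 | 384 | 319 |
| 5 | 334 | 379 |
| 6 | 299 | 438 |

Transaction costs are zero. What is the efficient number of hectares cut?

Bargaining reaches the level where marginal profit last exceeds marginal view damage.
That holds through level 4 (384 ≥ 319) but not at 5 (334 < 379).

4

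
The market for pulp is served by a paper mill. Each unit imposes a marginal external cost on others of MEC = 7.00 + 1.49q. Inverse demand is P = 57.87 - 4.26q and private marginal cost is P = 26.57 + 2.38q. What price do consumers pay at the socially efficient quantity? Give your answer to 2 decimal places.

P = 45.14

Social marginal cost = private MC + MEC = 33.57 + 3.87q.
Set SMC = demand: 33.57 + 3.87q = 57.87 - 4.26q → q* = 2.9889.
Consumer price on the demand curve at q*: 57.87 − 4.26×2.9889 = 45.1373.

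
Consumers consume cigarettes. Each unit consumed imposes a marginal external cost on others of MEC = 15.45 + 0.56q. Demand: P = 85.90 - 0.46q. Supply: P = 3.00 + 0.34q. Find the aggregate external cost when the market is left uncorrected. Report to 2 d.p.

Market equilibrium (private): 3.00 + 0.34q = 85.90 - 0.46q → q_m = 103.6250.
Total external cost = ∫₀^{q_m} (15.45 + 0.56q) dq = 15.45×103.6250 + ½×0.56×103.6250² = 4607.6856.

4607.69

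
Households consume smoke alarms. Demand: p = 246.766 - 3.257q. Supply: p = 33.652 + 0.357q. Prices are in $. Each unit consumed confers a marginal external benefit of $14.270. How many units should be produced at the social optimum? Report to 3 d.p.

Social marginal benefit = demand + MEB = 261.036 - 3.257q.
Set SMB = MC: 261.036 - 3.257q = 33.652 + 0.357q → q* = 62.9175.

q* = 62.918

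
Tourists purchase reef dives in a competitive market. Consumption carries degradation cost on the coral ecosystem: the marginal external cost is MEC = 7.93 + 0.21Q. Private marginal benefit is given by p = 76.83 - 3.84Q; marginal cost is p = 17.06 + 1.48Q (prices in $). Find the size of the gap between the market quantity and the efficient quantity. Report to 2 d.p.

1.86 units

Market equilibrium (private): 17.06 + 1.48Q = 76.83 - 3.84Q → Q_m = 11.2350.
Social marginal benefit = demand − MEC = 68.90 - 4.05Q.
Set SMB = MC: 68.90 - 4.05Q = 17.06 + 1.48Q → Q* = 9.3743.
Gap = |11.2350 − 9.3743| = 1.8607.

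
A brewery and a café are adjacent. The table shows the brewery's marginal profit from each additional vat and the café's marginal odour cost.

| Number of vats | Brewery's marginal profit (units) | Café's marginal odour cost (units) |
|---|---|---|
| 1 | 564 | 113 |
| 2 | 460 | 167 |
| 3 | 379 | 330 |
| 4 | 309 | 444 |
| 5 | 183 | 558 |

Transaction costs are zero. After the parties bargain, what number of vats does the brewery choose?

Bargaining reaches the level where marginal profit last exceeds marginal odour cost.
That holds through level 3 (379 ≥ 330) but not at 4 (309 < 444).

3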